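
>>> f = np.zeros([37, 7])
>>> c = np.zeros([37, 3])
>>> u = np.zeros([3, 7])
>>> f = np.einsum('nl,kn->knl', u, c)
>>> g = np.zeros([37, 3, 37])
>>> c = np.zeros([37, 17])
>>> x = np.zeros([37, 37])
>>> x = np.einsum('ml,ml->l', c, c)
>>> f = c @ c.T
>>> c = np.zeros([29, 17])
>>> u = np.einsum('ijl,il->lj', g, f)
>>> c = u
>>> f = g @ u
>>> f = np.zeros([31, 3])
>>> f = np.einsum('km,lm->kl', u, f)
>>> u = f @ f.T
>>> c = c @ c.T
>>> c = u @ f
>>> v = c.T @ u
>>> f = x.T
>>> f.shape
(17,)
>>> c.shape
(37, 31)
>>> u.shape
(37, 37)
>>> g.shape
(37, 3, 37)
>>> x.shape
(17,)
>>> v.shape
(31, 37)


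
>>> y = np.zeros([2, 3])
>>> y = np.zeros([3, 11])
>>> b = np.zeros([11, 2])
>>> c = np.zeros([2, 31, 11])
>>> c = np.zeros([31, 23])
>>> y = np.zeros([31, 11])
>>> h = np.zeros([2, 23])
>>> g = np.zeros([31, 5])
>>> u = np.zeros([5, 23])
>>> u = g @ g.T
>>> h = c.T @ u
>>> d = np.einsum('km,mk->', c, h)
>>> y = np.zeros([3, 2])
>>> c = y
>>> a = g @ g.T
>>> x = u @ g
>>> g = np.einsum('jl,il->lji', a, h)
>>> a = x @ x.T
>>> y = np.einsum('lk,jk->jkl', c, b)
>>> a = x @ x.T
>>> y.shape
(11, 2, 3)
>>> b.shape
(11, 2)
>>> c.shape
(3, 2)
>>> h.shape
(23, 31)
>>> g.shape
(31, 31, 23)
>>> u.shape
(31, 31)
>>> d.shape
()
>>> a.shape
(31, 31)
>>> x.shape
(31, 5)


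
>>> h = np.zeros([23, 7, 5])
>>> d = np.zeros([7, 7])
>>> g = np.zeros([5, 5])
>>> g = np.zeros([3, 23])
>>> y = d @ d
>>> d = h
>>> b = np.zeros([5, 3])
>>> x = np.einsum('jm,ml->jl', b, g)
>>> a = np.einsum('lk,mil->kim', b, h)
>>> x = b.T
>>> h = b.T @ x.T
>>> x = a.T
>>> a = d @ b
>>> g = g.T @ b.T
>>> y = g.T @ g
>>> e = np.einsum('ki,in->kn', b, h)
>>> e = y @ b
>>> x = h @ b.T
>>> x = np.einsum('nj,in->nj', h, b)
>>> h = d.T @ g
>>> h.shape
(5, 7, 5)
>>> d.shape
(23, 7, 5)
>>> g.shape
(23, 5)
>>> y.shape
(5, 5)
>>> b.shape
(5, 3)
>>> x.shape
(3, 3)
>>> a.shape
(23, 7, 3)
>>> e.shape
(5, 3)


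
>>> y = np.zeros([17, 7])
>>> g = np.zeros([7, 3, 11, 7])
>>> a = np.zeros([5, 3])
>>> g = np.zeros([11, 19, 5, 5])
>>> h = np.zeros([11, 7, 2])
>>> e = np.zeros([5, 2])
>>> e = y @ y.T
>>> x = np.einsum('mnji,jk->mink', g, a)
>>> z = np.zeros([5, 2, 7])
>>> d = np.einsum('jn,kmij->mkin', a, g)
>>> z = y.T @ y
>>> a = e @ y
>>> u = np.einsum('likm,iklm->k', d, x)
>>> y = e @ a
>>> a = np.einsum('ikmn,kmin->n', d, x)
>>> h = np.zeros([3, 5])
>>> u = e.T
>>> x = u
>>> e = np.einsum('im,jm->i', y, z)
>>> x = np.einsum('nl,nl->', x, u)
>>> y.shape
(17, 7)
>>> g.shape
(11, 19, 5, 5)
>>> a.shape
(3,)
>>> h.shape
(3, 5)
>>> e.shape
(17,)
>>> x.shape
()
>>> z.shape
(7, 7)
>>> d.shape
(19, 11, 5, 3)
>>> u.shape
(17, 17)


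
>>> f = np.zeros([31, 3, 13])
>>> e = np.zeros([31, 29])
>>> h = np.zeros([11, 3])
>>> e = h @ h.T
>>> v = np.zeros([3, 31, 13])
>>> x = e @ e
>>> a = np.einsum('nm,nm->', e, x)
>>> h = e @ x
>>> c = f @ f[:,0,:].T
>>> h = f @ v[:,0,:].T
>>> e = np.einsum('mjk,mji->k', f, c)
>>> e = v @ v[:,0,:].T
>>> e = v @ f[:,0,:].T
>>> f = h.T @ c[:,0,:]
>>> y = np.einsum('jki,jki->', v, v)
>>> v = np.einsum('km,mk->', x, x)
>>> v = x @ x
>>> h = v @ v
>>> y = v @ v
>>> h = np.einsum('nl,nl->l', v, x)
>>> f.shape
(3, 3, 31)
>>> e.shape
(3, 31, 31)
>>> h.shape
(11,)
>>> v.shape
(11, 11)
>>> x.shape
(11, 11)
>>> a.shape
()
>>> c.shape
(31, 3, 31)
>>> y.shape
(11, 11)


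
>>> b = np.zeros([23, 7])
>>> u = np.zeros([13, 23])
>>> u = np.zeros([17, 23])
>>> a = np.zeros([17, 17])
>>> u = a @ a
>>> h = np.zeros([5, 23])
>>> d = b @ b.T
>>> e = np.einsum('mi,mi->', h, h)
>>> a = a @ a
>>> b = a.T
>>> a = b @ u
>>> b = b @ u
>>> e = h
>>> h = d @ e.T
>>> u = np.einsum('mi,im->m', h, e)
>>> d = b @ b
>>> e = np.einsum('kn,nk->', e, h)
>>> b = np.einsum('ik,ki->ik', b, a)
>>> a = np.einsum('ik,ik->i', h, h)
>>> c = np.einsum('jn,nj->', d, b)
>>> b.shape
(17, 17)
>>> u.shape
(23,)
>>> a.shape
(23,)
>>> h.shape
(23, 5)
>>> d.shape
(17, 17)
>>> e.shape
()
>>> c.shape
()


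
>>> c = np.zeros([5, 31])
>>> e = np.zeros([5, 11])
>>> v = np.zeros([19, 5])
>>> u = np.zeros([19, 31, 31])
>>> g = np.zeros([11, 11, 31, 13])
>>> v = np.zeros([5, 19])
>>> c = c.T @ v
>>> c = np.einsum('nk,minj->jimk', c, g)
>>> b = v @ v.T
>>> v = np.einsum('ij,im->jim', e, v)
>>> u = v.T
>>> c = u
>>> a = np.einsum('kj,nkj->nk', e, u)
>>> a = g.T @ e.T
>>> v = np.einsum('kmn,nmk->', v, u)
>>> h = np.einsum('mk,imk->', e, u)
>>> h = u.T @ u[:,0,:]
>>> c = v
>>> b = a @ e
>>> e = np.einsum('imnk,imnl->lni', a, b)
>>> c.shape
()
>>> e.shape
(11, 11, 13)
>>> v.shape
()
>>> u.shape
(19, 5, 11)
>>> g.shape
(11, 11, 31, 13)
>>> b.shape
(13, 31, 11, 11)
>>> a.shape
(13, 31, 11, 5)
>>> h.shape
(11, 5, 11)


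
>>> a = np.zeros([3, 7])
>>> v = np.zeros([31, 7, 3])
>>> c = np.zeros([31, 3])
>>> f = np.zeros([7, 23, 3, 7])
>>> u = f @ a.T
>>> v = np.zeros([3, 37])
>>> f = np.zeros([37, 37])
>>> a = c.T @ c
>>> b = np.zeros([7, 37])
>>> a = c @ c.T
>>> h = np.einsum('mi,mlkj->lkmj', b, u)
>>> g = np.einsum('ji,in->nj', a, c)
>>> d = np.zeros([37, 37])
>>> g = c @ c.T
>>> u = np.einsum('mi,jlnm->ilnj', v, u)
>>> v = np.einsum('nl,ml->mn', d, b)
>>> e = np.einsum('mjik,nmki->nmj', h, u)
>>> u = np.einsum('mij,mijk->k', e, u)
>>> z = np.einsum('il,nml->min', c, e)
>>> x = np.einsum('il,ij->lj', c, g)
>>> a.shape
(31, 31)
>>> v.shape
(7, 37)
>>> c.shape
(31, 3)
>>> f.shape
(37, 37)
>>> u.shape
(7,)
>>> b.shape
(7, 37)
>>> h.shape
(23, 3, 7, 3)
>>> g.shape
(31, 31)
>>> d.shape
(37, 37)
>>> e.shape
(37, 23, 3)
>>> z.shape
(23, 31, 37)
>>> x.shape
(3, 31)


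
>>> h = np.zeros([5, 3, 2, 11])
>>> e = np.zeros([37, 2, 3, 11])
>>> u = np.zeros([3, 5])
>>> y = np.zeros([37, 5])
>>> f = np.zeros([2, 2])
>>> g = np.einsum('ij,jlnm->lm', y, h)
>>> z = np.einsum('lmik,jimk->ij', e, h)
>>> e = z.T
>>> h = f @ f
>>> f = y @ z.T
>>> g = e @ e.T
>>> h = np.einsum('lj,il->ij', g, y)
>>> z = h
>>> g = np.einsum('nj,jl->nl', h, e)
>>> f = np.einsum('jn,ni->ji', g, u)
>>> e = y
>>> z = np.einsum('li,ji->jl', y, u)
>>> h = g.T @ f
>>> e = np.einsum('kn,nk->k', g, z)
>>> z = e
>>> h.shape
(3, 5)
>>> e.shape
(37,)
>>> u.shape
(3, 5)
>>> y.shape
(37, 5)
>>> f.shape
(37, 5)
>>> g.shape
(37, 3)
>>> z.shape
(37,)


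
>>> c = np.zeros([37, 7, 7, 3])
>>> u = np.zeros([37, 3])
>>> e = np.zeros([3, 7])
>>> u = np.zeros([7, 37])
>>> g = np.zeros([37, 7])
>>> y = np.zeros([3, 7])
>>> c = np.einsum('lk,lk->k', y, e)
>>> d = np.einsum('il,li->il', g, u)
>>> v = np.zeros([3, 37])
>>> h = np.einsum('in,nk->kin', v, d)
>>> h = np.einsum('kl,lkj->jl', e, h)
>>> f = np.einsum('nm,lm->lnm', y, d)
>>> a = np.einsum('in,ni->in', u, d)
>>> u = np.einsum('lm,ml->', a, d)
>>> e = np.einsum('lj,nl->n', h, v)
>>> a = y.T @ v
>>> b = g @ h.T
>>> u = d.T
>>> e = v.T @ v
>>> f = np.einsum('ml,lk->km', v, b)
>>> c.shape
(7,)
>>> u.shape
(7, 37)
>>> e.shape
(37, 37)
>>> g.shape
(37, 7)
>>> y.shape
(3, 7)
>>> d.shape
(37, 7)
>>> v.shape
(3, 37)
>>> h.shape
(37, 7)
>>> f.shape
(37, 3)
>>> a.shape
(7, 37)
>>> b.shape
(37, 37)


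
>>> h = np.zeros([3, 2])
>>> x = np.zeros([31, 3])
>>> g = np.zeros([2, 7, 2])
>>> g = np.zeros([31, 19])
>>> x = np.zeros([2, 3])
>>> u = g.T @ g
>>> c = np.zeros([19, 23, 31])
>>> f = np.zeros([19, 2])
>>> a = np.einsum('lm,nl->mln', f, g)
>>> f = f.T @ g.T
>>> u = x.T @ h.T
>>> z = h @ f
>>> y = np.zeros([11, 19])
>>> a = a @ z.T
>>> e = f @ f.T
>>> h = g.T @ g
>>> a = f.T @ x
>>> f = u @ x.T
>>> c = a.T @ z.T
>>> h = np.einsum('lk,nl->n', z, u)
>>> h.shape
(3,)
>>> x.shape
(2, 3)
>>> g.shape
(31, 19)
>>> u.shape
(3, 3)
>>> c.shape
(3, 3)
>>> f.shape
(3, 2)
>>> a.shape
(31, 3)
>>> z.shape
(3, 31)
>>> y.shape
(11, 19)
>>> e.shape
(2, 2)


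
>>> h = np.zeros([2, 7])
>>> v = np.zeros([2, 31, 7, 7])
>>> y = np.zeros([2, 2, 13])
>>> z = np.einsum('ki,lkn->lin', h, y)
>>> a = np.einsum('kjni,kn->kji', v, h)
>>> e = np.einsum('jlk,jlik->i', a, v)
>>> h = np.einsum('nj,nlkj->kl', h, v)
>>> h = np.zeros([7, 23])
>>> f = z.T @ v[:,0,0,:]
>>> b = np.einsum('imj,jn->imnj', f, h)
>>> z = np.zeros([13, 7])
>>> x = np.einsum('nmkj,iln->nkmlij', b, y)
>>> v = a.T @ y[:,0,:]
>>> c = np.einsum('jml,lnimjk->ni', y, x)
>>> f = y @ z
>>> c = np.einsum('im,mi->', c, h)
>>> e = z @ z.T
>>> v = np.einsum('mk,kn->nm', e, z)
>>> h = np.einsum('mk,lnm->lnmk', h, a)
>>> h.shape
(2, 31, 7, 23)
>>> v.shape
(7, 13)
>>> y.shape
(2, 2, 13)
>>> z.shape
(13, 7)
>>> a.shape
(2, 31, 7)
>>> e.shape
(13, 13)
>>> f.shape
(2, 2, 7)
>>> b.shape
(13, 7, 23, 7)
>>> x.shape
(13, 23, 7, 2, 2, 7)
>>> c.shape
()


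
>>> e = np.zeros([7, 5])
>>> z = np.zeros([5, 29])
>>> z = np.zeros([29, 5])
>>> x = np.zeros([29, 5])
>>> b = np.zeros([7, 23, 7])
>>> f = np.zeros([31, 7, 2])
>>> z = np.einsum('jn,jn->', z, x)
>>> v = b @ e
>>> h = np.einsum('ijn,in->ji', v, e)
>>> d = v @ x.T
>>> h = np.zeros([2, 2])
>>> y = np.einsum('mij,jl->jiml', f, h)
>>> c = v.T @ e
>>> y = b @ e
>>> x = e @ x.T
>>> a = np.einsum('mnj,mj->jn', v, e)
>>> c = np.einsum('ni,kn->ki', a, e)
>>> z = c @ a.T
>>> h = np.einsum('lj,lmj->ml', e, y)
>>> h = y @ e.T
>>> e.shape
(7, 5)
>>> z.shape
(7, 5)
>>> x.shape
(7, 29)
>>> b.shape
(7, 23, 7)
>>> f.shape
(31, 7, 2)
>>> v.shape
(7, 23, 5)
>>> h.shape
(7, 23, 7)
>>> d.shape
(7, 23, 29)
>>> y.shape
(7, 23, 5)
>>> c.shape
(7, 23)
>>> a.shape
(5, 23)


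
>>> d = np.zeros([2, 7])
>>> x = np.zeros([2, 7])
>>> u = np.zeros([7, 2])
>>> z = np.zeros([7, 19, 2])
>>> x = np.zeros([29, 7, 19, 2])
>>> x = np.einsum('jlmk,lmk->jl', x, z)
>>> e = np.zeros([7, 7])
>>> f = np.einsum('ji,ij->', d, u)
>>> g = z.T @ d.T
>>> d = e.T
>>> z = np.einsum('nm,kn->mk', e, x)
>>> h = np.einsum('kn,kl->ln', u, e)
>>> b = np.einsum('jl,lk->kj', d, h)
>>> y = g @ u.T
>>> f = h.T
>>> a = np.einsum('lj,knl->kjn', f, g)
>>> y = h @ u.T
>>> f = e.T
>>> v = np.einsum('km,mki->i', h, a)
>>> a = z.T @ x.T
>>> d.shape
(7, 7)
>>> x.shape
(29, 7)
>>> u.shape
(7, 2)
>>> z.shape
(7, 29)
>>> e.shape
(7, 7)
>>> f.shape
(7, 7)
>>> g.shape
(2, 19, 2)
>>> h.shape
(7, 2)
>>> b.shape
(2, 7)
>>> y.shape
(7, 7)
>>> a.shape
(29, 29)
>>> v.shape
(19,)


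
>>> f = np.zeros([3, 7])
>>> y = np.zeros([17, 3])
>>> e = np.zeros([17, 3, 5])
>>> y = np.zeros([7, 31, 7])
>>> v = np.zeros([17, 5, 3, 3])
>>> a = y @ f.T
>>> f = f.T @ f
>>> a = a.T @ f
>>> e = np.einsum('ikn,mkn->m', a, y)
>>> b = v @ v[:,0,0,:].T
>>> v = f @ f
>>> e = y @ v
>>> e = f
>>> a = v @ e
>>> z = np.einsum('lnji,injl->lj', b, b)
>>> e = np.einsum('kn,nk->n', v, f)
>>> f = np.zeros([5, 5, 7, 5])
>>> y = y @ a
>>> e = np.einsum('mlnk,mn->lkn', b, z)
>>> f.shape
(5, 5, 7, 5)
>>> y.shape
(7, 31, 7)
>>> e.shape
(5, 17, 3)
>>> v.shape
(7, 7)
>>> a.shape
(7, 7)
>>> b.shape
(17, 5, 3, 17)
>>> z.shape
(17, 3)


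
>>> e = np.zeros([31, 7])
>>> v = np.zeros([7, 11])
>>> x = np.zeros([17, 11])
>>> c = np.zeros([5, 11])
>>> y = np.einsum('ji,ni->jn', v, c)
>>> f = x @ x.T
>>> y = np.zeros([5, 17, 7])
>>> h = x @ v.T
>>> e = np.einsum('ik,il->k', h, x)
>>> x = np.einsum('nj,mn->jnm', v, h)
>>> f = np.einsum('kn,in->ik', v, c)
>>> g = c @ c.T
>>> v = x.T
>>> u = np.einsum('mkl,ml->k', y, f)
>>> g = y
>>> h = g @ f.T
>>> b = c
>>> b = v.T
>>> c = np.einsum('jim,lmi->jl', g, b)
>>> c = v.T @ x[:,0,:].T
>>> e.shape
(7,)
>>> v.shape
(17, 7, 11)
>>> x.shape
(11, 7, 17)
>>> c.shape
(11, 7, 11)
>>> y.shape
(5, 17, 7)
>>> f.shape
(5, 7)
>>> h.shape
(5, 17, 5)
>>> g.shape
(5, 17, 7)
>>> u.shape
(17,)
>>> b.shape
(11, 7, 17)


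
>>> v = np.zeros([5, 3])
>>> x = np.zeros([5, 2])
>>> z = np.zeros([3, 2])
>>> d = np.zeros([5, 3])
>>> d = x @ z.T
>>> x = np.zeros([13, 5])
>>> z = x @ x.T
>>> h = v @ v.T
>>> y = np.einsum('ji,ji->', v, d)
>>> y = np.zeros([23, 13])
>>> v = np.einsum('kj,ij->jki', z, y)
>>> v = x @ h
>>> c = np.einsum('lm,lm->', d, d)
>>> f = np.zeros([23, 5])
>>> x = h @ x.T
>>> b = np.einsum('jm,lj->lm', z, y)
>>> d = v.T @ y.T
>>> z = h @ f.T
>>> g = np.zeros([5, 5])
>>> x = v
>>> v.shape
(13, 5)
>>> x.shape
(13, 5)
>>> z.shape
(5, 23)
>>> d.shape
(5, 23)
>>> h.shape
(5, 5)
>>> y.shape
(23, 13)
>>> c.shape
()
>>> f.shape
(23, 5)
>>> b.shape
(23, 13)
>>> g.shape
(5, 5)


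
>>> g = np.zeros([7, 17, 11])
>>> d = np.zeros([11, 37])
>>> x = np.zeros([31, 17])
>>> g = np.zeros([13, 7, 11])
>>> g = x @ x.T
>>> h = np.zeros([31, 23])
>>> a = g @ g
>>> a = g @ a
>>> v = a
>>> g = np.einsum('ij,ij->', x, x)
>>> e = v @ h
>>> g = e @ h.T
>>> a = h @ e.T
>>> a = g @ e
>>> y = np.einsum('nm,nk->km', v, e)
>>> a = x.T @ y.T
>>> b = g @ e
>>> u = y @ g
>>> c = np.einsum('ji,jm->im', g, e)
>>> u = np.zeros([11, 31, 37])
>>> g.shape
(31, 31)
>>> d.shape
(11, 37)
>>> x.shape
(31, 17)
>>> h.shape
(31, 23)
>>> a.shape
(17, 23)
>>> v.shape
(31, 31)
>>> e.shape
(31, 23)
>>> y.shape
(23, 31)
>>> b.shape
(31, 23)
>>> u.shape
(11, 31, 37)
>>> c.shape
(31, 23)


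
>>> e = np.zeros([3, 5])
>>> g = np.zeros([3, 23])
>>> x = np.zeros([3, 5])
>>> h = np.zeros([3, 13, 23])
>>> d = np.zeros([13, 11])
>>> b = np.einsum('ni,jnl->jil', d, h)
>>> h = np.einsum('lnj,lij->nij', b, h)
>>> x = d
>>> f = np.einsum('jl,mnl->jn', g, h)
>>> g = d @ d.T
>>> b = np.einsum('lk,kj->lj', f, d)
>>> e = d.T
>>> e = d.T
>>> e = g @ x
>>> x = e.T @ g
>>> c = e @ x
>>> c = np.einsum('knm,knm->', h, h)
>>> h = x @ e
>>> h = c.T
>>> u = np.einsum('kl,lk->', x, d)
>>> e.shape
(13, 11)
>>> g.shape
(13, 13)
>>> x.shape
(11, 13)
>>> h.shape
()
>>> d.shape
(13, 11)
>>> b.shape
(3, 11)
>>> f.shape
(3, 13)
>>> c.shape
()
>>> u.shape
()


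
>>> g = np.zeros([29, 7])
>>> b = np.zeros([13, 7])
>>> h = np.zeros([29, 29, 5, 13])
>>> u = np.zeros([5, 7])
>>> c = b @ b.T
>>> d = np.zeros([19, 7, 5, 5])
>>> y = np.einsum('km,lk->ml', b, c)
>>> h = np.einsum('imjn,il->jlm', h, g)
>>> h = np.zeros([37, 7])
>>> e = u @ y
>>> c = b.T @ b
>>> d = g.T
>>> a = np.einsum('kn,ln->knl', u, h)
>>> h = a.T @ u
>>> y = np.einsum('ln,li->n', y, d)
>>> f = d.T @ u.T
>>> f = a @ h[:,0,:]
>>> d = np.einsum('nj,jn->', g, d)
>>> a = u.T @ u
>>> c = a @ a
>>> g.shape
(29, 7)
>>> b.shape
(13, 7)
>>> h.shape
(37, 7, 7)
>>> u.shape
(5, 7)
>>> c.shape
(7, 7)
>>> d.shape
()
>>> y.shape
(13,)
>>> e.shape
(5, 13)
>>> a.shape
(7, 7)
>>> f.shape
(5, 7, 7)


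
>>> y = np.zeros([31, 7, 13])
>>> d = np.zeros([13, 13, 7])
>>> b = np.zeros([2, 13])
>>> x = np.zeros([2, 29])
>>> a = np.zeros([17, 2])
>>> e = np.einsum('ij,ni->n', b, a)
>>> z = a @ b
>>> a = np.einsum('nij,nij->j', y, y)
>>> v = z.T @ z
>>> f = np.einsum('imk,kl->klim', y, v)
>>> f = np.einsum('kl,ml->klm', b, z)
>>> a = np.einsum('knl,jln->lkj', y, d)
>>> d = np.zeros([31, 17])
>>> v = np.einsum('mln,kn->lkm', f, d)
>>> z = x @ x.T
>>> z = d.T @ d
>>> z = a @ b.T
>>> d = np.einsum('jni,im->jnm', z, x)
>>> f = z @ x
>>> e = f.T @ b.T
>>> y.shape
(31, 7, 13)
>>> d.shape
(13, 31, 29)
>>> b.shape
(2, 13)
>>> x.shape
(2, 29)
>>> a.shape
(13, 31, 13)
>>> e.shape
(29, 31, 2)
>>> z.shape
(13, 31, 2)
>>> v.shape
(13, 31, 2)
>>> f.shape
(13, 31, 29)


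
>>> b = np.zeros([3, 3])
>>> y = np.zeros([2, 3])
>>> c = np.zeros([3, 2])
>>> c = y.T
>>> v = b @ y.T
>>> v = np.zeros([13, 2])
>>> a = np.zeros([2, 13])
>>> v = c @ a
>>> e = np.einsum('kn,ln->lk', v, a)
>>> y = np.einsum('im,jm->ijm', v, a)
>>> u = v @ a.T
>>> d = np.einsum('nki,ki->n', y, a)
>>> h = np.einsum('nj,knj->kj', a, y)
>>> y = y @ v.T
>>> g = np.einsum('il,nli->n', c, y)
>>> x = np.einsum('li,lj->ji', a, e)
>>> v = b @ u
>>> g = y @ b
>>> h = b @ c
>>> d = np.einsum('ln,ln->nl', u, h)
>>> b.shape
(3, 3)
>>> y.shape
(3, 2, 3)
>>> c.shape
(3, 2)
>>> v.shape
(3, 2)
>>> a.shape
(2, 13)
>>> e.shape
(2, 3)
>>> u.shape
(3, 2)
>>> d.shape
(2, 3)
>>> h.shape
(3, 2)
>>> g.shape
(3, 2, 3)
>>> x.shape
(3, 13)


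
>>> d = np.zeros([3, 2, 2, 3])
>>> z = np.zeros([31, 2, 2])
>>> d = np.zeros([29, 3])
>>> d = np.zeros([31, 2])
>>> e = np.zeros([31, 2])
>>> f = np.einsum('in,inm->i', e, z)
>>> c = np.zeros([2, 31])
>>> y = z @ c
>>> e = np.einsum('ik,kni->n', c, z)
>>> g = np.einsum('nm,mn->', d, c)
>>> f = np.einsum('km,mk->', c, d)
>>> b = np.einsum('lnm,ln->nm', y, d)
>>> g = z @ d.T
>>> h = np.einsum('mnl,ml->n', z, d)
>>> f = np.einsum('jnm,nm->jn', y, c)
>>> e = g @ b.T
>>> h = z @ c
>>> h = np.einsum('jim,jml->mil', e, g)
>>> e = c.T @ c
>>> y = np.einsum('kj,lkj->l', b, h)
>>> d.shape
(31, 2)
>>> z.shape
(31, 2, 2)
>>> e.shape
(31, 31)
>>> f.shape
(31, 2)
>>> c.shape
(2, 31)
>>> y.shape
(2,)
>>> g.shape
(31, 2, 31)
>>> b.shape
(2, 31)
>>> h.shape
(2, 2, 31)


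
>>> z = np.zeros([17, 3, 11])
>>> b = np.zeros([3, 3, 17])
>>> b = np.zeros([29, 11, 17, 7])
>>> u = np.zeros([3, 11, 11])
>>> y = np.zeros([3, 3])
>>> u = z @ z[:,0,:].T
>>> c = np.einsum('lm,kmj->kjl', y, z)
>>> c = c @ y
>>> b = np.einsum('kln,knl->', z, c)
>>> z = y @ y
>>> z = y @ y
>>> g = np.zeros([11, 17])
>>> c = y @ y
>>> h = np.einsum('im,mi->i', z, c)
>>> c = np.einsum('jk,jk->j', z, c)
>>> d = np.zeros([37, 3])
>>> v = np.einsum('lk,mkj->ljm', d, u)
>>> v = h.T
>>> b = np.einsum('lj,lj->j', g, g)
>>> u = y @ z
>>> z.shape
(3, 3)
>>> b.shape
(17,)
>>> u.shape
(3, 3)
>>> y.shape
(3, 3)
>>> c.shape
(3,)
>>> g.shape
(11, 17)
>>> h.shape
(3,)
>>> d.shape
(37, 3)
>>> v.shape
(3,)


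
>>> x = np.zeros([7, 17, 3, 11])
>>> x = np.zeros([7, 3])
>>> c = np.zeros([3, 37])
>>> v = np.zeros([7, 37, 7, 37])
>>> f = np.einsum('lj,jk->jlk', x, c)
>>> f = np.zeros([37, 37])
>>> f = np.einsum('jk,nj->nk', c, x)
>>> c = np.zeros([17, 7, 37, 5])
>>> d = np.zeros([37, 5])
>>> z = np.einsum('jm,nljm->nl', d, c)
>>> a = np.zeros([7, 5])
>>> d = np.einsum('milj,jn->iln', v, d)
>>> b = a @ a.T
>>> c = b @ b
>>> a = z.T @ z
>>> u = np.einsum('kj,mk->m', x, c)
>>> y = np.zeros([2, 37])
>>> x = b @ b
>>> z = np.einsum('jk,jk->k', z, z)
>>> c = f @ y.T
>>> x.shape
(7, 7)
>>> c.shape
(7, 2)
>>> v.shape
(7, 37, 7, 37)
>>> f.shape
(7, 37)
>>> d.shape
(37, 7, 5)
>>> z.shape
(7,)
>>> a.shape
(7, 7)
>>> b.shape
(7, 7)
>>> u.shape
(7,)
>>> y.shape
(2, 37)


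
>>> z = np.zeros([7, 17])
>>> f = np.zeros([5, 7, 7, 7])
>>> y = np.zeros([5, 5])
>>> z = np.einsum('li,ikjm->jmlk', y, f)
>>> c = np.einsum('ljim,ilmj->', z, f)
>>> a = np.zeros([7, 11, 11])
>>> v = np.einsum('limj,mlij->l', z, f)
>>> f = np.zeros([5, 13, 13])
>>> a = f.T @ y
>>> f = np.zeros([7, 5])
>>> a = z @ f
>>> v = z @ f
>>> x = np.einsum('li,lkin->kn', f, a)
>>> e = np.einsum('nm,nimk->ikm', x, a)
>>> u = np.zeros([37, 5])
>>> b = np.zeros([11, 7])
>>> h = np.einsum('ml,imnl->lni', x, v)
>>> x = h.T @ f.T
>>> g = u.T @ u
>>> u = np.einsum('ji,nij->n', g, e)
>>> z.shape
(7, 7, 5, 7)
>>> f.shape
(7, 5)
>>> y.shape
(5, 5)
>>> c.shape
()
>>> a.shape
(7, 7, 5, 5)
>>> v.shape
(7, 7, 5, 5)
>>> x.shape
(7, 5, 7)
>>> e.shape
(7, 5, 5)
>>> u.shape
(7,)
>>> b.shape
(11, 7)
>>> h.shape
(5, 5, 7)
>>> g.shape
(5, 5)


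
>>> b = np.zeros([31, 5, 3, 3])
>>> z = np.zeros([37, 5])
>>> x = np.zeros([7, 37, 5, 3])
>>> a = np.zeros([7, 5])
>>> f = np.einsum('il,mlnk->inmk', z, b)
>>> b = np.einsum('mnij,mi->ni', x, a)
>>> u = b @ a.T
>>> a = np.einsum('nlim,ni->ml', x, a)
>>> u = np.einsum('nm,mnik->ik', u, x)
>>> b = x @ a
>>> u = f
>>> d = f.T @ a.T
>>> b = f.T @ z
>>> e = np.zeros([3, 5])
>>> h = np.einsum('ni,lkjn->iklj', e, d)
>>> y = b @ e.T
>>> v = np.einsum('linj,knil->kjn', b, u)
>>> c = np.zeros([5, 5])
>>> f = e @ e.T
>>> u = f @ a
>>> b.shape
(3, 31, 3, 5)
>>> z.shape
(37, 5)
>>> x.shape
(7, 37, 5, 3)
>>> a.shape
(3, 37)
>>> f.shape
(3, 3)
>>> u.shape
(3, 37)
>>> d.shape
(3, 31, 3, 3)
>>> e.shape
(3, 5)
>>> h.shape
(5, 31, 3, 3)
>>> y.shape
(3, 31, 3, 3)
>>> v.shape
(37, 5, 3)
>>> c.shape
(5, 5)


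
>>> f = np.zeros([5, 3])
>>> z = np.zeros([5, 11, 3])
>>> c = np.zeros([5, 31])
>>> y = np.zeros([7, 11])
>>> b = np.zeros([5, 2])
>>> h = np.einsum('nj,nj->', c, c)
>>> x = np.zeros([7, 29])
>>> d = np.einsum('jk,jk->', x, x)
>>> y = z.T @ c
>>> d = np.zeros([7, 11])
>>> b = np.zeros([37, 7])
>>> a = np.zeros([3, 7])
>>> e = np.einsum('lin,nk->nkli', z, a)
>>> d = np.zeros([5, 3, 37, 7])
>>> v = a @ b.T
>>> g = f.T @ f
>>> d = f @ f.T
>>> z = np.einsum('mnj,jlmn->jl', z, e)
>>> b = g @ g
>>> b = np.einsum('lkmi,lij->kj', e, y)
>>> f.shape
(5, 3)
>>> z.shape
(3, 7)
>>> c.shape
(5, 31)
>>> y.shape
(3, 11, 31)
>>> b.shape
(7, 31)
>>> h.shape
()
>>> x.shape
(7, 29)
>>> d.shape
(5, 5)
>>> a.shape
(3, 7)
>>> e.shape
(3, 7, 5, 11)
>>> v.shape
(3, 37)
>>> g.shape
(3, 3)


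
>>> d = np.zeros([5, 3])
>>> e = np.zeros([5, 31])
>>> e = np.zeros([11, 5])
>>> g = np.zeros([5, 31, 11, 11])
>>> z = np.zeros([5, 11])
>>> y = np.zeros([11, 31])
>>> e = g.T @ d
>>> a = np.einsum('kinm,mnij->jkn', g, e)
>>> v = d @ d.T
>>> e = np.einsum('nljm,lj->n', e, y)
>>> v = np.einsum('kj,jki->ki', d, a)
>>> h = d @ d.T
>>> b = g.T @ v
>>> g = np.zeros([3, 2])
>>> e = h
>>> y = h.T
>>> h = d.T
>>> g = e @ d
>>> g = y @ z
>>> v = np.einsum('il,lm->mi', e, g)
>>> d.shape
(5, 3)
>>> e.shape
(5, 5)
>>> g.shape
(5, 11)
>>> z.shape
(5, 11)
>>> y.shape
(5, 5)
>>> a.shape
(3, 5, 11)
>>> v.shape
(11, 5)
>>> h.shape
(3, 5)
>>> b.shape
(11, 11, 31, 11)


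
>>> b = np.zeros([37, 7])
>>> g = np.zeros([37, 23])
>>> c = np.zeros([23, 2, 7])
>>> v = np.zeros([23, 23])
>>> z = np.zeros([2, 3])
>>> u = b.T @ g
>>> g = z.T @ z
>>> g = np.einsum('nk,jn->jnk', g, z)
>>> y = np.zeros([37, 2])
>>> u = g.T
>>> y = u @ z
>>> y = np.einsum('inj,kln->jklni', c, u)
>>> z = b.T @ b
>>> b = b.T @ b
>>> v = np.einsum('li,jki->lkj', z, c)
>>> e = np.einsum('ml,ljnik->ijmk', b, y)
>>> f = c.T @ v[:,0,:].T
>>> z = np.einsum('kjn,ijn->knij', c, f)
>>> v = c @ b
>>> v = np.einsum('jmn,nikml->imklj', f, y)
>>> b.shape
(7, 7)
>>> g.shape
(2, 3, 3)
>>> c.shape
(23, 2, 7)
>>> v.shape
(3, 2, 3, 23, 7)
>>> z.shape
(23, 7, 7, 2)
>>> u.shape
(3, 3, 2)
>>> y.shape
(7, 3, 3, 2, 23)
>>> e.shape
(2, 3, 7, 23)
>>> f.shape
(7, 2, 7)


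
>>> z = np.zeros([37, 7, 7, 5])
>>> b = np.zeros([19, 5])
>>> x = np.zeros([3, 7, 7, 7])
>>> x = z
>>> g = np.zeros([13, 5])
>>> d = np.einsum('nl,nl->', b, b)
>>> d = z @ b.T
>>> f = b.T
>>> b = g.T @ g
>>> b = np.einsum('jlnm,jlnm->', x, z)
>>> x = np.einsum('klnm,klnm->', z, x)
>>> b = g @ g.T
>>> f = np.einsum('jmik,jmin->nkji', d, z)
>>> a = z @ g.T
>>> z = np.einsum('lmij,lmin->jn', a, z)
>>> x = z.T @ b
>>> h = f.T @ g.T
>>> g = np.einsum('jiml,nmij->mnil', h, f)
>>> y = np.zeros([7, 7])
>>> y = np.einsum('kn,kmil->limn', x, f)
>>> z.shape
(13, 5)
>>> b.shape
(13, 13)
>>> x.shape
(5, 13)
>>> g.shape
(19, 5, 37, 13)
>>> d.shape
(37, 7, 7, 19)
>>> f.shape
(5, 19, 37, 7)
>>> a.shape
(37, 7, 7, 13)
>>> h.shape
(7, 37, 19, 13)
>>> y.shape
(7, 37, 19, 13)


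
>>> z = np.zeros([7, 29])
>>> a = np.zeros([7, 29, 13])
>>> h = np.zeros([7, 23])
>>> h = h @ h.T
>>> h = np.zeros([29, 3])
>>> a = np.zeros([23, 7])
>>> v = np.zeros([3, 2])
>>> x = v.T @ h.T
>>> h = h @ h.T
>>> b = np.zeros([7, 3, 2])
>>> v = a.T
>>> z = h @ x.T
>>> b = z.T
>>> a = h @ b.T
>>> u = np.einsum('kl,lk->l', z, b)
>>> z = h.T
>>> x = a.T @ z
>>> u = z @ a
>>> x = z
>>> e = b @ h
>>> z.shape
(29, 29)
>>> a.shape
(29, 2)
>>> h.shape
(29, 29)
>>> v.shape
(7, 23)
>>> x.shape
(29, 29)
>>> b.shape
(2, 29)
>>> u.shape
(29, 2)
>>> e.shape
(2, 29)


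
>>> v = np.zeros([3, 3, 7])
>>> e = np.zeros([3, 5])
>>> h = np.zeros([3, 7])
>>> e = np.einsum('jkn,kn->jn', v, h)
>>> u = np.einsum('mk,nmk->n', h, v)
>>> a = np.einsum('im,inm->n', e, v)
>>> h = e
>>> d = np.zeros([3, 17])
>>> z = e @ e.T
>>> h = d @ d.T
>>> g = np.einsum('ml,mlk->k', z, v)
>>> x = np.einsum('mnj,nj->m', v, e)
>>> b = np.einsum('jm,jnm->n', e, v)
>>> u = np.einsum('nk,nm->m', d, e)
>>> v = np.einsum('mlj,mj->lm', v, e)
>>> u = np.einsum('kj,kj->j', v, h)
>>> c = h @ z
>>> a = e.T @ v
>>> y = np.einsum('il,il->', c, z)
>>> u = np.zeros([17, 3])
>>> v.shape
(3, 3)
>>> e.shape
(3, 7)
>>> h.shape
(3, 3)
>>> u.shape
(17, 3)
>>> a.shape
(7, 3)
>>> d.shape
(3, 17)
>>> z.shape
(3, 3)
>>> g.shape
(7,)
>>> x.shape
(3,)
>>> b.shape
(3,)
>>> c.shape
(3, 3)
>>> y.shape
()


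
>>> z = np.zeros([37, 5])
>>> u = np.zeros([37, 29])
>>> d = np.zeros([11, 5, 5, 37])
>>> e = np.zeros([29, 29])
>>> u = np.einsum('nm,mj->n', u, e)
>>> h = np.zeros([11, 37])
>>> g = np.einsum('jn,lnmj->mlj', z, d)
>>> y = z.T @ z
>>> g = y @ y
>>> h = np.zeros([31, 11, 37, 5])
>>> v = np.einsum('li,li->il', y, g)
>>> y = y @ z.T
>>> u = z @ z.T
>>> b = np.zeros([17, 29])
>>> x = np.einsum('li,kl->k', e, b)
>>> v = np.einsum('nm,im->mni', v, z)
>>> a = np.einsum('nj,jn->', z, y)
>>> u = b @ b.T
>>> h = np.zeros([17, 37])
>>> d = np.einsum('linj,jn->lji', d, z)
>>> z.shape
(37, 5)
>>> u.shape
(17, 17)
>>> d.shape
(11, 37, 5)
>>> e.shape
(29, 29)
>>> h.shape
(17, 37)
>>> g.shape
(5, 5)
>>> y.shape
(5, 37)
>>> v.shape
(5, 5, 37)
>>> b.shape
(17, 29)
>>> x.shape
(17,)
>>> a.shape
()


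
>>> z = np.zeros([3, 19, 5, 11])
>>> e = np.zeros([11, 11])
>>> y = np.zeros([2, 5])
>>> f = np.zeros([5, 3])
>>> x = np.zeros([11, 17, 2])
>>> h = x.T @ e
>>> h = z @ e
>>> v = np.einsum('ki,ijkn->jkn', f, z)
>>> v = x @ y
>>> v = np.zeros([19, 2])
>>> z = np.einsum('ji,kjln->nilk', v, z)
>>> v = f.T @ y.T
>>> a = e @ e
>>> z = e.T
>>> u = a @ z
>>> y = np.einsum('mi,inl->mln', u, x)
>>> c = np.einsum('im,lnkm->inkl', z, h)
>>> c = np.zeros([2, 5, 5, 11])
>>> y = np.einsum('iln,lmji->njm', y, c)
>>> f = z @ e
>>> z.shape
(11, 11)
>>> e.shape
(11, 11)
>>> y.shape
(17, 5, 5)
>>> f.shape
(11, 11)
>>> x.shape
(11, 17, 2)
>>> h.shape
(3, 19, 5, 11)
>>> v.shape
(3, 2)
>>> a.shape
(11, 11)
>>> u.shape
(11, 11)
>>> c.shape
(2, 5, 5, 11)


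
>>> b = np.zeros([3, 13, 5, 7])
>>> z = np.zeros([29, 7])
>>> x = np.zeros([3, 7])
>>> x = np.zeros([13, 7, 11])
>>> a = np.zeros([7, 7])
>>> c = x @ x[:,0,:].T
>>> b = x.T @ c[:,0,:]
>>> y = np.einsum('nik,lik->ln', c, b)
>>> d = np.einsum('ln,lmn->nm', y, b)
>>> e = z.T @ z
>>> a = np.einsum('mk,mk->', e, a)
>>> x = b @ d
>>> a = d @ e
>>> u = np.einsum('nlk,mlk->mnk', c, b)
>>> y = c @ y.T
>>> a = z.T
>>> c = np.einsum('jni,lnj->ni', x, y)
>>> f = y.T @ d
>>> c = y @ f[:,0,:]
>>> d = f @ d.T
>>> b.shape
(11, 7, 13)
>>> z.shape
(29, 7)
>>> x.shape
(11, 7, 7)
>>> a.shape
(7, 29)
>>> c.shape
(13, 7, 7)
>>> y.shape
(13, 7, 11)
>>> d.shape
(11, 7, 13)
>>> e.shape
(7, 7)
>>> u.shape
(11, 13, 13)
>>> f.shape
(11, 7, 7)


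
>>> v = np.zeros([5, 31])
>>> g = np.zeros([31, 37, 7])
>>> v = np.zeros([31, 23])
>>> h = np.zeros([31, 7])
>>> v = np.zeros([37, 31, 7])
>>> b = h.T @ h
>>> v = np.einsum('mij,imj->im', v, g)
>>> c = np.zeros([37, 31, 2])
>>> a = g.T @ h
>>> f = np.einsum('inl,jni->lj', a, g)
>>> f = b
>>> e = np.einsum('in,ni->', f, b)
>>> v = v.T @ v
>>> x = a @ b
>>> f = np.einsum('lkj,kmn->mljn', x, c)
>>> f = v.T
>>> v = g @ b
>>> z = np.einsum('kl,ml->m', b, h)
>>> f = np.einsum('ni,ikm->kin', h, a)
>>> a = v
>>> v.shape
(31, 37, 7)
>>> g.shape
(31, 37, 7)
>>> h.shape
(31, 7)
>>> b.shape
(7, 7)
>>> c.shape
(37, 31, 2)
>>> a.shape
(31, 37, 7)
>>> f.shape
(37, 7, 31)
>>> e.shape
()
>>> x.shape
(7, 37, 7)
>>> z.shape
(31,)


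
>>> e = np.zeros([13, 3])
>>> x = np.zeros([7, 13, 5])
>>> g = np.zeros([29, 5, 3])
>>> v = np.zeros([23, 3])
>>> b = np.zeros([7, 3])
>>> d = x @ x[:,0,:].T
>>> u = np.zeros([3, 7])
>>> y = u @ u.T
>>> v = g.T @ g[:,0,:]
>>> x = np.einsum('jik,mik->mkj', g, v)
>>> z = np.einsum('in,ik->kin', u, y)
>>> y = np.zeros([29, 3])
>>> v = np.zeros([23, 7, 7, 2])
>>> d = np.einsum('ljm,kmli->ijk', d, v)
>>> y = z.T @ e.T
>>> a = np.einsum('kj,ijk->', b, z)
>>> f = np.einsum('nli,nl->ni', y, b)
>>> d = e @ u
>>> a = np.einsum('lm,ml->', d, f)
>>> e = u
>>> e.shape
(3, 7)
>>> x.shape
(3, 3, 29)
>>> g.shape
(29, 5, 3)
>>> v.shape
(23, 7, 7, 2)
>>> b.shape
(7, 3)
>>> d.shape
(13, 7)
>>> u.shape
(3, 7)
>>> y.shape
(7, 3, 13)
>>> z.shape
(3, 3, 7)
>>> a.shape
()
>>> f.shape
(7, 13)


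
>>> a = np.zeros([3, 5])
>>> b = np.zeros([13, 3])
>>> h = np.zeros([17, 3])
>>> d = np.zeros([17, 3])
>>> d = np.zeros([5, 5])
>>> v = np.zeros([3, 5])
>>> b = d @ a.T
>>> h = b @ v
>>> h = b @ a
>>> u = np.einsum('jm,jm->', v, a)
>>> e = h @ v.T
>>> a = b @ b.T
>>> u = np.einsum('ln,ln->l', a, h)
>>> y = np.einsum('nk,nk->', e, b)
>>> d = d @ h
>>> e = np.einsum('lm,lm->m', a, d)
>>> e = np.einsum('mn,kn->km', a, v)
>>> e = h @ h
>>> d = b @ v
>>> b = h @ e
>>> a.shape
(5, 5)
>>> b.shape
(5, 5)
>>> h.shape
(5, 5)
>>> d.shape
(5, 5)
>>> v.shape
(3, 5)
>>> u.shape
(5,)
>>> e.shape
(5, 5)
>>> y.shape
()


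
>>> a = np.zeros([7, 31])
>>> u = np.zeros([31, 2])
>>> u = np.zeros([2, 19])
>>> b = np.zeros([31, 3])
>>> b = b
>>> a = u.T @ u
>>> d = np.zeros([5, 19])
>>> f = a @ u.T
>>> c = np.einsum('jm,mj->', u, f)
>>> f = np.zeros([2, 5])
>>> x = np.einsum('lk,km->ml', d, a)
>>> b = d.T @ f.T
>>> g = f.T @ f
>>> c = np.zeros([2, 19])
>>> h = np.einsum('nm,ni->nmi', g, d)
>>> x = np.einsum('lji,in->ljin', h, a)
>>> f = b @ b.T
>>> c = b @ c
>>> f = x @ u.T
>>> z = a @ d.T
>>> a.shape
(19, 19)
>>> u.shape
(2, 19)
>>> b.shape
(19, 2)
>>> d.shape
(5, 19)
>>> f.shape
(5, 5, 19, 2)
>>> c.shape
(19, 19)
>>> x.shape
(5, 5, 19, 19)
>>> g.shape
(5, 5)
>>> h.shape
(5, 5, 19)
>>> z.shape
(19, 5)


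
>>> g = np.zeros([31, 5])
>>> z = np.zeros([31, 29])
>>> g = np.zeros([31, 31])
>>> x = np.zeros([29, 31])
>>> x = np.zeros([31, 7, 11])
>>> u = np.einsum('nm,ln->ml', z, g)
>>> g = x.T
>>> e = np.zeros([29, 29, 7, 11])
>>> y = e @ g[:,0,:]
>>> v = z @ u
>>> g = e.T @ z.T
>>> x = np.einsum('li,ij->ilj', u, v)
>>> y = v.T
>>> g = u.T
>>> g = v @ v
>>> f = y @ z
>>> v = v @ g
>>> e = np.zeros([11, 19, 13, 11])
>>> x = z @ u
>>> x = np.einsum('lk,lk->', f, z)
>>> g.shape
(31, 31)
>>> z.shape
(31, 29)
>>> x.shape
()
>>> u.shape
(29, 31)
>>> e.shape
(11, 19, 13, 11)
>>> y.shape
(31, 31)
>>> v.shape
(31, 31)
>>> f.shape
(31, 29)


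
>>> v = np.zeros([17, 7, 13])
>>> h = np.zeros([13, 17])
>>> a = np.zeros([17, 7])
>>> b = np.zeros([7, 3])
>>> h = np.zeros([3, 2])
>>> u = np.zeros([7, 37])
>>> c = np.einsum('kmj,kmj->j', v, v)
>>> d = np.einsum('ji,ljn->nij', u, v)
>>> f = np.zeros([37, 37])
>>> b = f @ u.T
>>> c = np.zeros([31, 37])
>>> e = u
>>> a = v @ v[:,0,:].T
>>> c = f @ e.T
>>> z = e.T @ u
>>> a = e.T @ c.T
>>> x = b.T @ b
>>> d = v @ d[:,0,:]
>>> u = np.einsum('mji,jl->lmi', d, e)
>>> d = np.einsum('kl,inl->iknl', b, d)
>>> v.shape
(17, 7, 13)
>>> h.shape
(3, 2)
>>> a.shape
(37, 37)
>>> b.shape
(37, 7)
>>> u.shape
(37, 17, 7)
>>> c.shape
(37, 7)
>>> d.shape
(17, 37, 7, 7)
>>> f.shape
(37, 37)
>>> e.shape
(7, 37)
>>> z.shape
(37, 37)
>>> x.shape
(7, 7)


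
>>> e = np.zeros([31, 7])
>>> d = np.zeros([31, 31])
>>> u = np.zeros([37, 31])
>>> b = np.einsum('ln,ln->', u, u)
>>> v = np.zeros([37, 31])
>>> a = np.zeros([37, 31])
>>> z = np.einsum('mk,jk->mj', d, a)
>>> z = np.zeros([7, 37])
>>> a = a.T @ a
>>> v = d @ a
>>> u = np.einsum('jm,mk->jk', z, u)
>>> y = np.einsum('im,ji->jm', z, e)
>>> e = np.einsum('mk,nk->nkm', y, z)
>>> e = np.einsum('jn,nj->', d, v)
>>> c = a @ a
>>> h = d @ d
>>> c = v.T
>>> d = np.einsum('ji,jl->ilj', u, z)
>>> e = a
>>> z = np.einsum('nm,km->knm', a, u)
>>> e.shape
(31, 31)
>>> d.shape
(31, 37, 7)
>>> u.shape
(7, 31)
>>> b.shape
()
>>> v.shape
(31, 31)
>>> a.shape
(31, 31)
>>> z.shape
(7, 31, 31)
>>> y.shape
(31, 37)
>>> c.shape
(31, 31)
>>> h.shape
(31, 31)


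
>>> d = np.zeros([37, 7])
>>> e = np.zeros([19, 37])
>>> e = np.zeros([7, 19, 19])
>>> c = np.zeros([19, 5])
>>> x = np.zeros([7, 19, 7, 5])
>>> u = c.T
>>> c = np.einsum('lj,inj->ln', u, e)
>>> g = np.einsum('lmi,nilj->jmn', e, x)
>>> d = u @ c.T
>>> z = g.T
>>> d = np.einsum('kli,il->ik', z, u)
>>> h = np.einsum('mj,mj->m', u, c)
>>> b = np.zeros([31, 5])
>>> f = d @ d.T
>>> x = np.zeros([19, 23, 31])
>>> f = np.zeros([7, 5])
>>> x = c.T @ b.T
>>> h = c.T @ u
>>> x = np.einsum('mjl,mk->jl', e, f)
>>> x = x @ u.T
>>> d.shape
(5, 7)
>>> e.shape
(7, 19, 19)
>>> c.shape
(5, 19)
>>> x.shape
(19, 5)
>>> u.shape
(5, 19)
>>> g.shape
(5, 19, 7)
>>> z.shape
(7, 19, 5)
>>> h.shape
(19, 19)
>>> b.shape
(31, 5)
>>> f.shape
(7, 5)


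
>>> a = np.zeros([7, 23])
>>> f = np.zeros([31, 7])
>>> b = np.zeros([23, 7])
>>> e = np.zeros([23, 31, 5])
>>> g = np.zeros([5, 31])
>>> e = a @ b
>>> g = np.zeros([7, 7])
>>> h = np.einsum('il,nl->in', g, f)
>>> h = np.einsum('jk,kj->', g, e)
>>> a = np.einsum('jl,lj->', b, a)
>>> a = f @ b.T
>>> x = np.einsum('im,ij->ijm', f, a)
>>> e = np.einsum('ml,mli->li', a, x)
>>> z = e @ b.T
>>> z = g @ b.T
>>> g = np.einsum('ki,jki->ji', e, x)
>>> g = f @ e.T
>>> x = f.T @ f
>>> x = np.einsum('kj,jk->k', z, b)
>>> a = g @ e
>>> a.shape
(31, 7)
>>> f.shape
(31, 7)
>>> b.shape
(23, 7)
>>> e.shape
(23, 7)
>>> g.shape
(31, 23)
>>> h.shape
()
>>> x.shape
(7,)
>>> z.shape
(7, 23)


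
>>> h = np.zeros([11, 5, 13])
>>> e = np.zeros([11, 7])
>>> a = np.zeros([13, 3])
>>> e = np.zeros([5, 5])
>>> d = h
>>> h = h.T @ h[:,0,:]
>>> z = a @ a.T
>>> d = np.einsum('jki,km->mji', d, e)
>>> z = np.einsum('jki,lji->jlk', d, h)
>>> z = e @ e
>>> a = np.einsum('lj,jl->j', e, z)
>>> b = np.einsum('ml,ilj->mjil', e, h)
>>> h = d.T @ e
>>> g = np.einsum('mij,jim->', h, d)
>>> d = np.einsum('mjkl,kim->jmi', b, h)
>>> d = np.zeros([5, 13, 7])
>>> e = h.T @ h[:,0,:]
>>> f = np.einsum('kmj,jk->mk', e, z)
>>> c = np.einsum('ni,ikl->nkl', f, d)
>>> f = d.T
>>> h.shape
(13, 11, 5)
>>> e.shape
(5, 11, 5)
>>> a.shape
(5,)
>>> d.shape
(5, 13, 7)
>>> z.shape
(5, 5)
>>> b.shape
(5, 13, 13, 5)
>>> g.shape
()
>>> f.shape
(7, 13, 5)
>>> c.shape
(11, 13, 7)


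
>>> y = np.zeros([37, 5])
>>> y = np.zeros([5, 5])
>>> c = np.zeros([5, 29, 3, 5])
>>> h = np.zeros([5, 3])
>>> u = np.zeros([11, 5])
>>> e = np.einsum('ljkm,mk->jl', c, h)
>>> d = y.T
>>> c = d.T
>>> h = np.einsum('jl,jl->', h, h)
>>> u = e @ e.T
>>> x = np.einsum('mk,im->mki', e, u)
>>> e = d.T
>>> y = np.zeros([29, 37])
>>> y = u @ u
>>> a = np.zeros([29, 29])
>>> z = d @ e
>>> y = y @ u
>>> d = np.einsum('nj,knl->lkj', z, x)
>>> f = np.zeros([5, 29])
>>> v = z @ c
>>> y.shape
(29, 29)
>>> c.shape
(5, 5)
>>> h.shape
()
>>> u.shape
(29, 29)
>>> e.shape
(5, 5)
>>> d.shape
(29, 29, 5)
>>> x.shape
(29, 5, 29)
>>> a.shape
(29, 29)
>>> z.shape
(5, 5)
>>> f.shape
(5, 29)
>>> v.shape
(5, 5)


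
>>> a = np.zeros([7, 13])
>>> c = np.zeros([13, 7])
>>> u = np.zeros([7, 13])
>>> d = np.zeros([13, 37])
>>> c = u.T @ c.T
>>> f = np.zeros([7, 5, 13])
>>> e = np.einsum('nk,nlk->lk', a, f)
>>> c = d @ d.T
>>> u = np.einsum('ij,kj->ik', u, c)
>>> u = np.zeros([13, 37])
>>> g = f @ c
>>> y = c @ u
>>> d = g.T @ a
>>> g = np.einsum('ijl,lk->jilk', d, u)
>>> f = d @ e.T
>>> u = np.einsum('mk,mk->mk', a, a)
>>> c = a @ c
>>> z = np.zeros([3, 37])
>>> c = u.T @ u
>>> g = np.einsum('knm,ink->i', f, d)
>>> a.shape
(7, 13)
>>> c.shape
(13, 13)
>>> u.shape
(7, 13)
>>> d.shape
(13, 5, 13)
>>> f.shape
(13, 5, 5)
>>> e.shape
(5, 13)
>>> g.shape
(13,)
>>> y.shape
(13, 37)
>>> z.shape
(3, 37)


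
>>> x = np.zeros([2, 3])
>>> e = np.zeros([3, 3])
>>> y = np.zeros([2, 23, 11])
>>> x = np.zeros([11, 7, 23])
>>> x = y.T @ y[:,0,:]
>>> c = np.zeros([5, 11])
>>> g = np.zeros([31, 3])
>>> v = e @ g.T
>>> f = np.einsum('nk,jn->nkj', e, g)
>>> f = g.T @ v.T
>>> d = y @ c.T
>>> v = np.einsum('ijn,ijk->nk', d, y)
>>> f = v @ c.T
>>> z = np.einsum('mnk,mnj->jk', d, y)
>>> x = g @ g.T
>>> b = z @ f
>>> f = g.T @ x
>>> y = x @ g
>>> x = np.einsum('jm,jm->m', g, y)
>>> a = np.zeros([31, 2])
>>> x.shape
(3,)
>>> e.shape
(3, 3)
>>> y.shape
(31, 3)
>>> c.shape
(5, 11)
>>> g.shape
(31, 3)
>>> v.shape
(5, 11)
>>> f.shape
(3, 31)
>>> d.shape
(2, 23, 5)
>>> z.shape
(11, 5)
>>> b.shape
(11, 5)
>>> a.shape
(31, 2)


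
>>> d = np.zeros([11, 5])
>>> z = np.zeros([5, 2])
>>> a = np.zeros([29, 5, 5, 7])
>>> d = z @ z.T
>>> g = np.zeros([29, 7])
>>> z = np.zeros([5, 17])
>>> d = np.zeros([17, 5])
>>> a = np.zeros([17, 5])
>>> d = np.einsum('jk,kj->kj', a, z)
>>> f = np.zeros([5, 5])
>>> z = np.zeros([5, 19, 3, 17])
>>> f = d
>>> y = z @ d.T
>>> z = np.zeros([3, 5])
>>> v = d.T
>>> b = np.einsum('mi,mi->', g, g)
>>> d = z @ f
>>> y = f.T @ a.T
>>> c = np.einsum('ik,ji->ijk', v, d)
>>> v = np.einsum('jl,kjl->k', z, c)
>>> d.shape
(3, 17)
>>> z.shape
(3, 5)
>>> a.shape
(17, 5)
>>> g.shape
(29, 7)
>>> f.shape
(5, 17)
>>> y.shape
(17, 17)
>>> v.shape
(17,)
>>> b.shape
()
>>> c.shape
(17, 3, 5)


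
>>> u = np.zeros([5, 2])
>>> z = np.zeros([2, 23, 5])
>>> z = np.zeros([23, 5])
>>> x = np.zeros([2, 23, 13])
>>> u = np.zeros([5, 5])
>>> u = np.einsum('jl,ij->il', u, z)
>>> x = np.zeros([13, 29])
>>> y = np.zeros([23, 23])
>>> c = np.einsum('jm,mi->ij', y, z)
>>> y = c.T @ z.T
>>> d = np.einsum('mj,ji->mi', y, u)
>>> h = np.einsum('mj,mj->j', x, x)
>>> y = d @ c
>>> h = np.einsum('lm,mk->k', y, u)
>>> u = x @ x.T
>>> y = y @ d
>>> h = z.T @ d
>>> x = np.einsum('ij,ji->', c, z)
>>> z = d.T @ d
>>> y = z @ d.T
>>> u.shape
(13, 13)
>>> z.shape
(5, 5)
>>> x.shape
()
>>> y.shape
(5, 23)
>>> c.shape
(5, 23)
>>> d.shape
(23, 5)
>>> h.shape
(5, 5)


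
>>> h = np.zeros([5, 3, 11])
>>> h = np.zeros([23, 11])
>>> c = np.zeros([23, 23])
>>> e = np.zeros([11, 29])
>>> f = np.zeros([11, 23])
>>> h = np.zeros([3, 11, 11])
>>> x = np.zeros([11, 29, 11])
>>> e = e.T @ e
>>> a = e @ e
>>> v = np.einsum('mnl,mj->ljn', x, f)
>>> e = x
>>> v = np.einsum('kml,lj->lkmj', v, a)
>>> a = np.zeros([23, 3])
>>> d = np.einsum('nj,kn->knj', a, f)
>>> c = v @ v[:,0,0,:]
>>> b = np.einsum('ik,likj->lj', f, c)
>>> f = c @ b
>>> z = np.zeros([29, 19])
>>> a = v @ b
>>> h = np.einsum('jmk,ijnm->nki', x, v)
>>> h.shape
(23, 11, 29)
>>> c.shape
(29, 11, 23, 29)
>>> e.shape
(11, 29, 11)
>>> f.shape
(29, 11, 23, 29)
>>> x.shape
(11, 29, 11)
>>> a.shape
(29, 11, 23, 29)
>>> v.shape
(29, 11, 23, 29)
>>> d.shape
(11, 23, 3)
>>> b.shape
(29, 29)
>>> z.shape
(29, 19)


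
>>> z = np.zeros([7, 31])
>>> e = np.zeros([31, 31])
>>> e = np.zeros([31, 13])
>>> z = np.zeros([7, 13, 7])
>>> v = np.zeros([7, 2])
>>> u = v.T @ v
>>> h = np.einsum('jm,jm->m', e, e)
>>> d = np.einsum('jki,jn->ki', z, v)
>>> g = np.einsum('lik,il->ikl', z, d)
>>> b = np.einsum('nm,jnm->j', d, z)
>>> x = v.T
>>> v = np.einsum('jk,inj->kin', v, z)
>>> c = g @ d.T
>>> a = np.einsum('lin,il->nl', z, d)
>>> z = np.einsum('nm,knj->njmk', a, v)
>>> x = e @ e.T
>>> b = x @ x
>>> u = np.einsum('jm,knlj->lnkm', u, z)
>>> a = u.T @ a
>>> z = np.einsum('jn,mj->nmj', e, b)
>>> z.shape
(13, 31, 31)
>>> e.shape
(31, 13)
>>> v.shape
(2, 7, 13)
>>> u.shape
(7, 13, 7, 2)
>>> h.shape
(13,)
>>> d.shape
(13, 7)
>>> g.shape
(13, 7, 7)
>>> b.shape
(31, 31)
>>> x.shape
(31, 31)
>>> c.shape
(13, 7, 13)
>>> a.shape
(2, 7, 13, 7)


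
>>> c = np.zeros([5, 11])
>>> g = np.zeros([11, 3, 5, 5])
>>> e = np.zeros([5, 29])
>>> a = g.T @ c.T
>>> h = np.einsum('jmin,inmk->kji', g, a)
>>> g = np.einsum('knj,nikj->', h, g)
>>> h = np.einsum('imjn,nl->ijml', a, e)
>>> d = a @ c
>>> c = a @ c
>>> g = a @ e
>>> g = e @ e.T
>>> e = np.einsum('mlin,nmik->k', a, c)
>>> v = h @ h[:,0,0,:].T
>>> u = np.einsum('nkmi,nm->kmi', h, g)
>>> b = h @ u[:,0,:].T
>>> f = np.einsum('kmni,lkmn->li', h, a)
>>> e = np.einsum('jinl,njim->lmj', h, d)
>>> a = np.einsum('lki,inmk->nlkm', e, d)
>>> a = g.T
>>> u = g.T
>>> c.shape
(5, 5, 3, 11)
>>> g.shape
(5, 5)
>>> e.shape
(29, 11, 5)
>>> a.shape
(5, 5)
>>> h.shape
(5, 3, 5, 29)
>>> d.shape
(5, 5, 3, 11)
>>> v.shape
(5, 3, 5, 5)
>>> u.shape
(5, 5)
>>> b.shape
(5, 3, 5, 3)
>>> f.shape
(5, 29)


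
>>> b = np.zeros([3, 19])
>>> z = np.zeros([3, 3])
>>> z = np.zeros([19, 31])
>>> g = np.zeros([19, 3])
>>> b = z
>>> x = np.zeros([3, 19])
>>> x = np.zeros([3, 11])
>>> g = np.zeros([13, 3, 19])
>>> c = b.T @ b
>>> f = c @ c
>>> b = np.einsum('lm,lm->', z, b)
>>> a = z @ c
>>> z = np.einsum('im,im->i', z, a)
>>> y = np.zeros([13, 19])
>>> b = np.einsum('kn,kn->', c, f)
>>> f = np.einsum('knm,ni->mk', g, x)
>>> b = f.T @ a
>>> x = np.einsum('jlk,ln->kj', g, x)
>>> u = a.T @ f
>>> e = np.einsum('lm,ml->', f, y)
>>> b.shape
(13, 31)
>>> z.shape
(19,)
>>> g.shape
(13, 3, 19)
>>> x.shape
(19, 13)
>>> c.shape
(31, 31)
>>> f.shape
(19, 13)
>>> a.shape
(19, 31)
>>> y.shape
(13, 19)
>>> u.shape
(31, 13)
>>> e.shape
()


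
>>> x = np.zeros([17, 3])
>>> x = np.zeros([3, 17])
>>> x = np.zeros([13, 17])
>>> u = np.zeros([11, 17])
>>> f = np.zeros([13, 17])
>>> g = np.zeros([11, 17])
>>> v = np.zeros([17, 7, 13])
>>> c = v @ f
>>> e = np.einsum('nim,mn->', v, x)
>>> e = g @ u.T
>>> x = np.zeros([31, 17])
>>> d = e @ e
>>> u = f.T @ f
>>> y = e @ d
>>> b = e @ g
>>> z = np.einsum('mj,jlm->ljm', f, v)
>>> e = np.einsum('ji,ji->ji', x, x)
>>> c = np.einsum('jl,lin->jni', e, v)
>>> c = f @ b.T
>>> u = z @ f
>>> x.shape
(31, 17)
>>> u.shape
(7, 17, 17)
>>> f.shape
(13, 17)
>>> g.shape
(11, 17)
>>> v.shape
(17, 7, 13)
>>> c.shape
(13, 11)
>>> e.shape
(31, 17)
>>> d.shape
(11, 11)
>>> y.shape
(11, 11)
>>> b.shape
(11, 17)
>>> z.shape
(7, 17, 13)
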